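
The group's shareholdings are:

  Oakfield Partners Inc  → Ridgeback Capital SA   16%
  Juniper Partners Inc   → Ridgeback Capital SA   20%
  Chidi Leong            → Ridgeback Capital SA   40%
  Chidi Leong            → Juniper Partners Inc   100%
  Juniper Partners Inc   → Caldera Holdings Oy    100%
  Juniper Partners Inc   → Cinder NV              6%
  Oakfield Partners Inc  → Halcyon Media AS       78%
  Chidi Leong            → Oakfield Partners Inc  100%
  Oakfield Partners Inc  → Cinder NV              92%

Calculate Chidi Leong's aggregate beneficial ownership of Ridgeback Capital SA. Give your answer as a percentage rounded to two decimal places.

Chidi reaches Ridgeback along 3 paths.
Via Oakfield: 100% × 16% = 16%.
Direct stake: 40% = 40%.
Via Juniper: 100% × 20% = 20%.
Total: 16% + 40% + 20% = 76%.
Rounded: 76.00%.

76.00%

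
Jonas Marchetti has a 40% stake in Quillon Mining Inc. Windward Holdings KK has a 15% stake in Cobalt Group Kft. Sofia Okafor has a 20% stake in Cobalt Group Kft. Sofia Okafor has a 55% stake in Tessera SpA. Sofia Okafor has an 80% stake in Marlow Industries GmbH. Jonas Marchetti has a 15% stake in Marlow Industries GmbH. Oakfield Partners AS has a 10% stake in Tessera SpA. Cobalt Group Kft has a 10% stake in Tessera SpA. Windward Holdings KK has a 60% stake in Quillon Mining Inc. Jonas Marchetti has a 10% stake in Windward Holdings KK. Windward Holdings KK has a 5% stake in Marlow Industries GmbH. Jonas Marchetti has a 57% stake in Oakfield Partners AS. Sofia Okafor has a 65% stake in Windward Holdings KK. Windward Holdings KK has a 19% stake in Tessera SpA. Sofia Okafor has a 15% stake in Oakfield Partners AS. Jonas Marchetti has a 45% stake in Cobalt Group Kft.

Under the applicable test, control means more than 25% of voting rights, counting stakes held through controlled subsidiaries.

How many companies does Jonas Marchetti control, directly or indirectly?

Jonas holds 57% of Oakfield, so Jonas controls Oakfield.
Jonas holds 45% of Cobalt, so Jonas controls Cobalt.
Jonas holds 40% of Quillon, so Jonas controls Quillon.
No other company's threshold is met.
Jonas controls 3 companies.

3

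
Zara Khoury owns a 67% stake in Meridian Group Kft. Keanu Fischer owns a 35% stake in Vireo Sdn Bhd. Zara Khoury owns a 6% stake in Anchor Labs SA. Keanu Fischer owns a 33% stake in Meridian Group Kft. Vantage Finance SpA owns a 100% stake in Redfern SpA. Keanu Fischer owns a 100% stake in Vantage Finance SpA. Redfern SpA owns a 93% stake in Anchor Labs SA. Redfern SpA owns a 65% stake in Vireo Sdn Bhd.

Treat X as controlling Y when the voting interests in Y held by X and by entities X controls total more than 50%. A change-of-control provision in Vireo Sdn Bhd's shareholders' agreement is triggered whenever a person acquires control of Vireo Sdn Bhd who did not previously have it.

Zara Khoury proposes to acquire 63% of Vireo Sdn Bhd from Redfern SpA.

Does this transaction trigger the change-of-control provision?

Yes

The purchase adds only to Zara's holdings (Redfern's stake shrinks), so Zara is the only person who could newly come to control Vireo.
Zara holds 67% of Meridian, so Zara controls Meridian.
Neither Zara nor any entity Zara controls holds any voting interest in Vireo.
So before the transaction, Zara does not control Vireo.
After the purchase, Zara holds 63% of Vireo directly, and Redfern's stake falls to 2%.
Zara holds 63% of Vireo, so Zara controls Vireo.
Zara did not control Vireo before and does after, so the clause is triggered.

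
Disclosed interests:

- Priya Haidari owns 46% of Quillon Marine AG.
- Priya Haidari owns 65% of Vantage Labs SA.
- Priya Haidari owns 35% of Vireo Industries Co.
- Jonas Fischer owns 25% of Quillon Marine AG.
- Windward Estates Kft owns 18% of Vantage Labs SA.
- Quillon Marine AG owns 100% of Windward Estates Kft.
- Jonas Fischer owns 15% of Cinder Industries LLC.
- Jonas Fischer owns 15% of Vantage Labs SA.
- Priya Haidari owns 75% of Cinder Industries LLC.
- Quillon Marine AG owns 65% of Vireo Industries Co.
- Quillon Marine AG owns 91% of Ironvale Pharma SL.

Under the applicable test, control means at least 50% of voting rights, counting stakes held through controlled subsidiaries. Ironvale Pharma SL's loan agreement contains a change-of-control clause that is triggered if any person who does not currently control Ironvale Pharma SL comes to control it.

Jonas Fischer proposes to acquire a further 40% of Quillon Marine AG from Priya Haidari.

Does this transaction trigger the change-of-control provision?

The purchase adds only to Jonas's holdings (Priya's stake shrinks), so Jonas is the only person who could newly come to control Ironvale.
Jonas's largest direct stake is 25% in Quillon, which does not meet the threshold, so Jonas controls no company.
Neither Jonas nor any entity Jonas controls holds any voting interest in Ironvale.
So before the transaction, Jonas does not control Ironvale.
After the purchase, Jonas's direct stake in Quillon rises to 25% + 40% = 65%, and Priya's stake falls to 6%.
Jonas holds 65% of Quillon, so Jonas controls Quillon.
Quillon holds 91% of Ironvale, so Jonas controls Ironvale.
Jonas did not control Ironvale before and does after, so the clause is triggered.

Yes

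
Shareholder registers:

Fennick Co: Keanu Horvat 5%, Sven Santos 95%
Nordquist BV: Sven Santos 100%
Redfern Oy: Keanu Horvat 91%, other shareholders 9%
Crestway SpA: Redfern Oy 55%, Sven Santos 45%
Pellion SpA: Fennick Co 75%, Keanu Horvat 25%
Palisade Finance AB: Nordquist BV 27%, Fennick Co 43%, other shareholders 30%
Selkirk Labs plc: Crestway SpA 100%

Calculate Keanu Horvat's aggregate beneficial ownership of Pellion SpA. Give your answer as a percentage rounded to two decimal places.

28.75%

Keanu reaches Pellion along 2 paths.
Via Fennick: 5% × 75% = 3.75%.
Direct stake: 25% = 25%.
Total: 3.75% + 25% = 28.75%.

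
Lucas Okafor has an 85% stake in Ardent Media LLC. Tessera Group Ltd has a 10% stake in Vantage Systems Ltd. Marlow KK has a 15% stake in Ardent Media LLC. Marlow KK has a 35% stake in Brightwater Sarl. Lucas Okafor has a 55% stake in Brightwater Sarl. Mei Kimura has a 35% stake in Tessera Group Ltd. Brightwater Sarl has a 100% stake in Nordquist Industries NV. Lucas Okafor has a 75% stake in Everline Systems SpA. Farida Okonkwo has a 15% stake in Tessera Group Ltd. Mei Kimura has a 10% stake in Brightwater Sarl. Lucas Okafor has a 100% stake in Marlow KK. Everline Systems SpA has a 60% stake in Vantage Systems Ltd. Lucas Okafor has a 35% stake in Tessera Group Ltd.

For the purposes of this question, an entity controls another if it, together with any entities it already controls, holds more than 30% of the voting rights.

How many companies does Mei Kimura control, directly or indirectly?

1

Mei holds 35% of Tessera, so Mei controls Tessera.
No other company's threshold is met.
Mei controls 1 company.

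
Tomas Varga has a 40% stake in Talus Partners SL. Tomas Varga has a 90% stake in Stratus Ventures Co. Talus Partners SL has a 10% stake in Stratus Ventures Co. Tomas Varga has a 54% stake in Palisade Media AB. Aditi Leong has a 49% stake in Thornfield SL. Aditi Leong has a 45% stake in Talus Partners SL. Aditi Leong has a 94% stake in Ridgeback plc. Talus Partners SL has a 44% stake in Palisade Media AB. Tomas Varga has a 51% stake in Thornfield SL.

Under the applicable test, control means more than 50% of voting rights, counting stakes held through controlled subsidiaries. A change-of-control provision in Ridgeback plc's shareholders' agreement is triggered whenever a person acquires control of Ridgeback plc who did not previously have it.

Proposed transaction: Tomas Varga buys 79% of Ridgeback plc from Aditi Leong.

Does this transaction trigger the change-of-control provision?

Yes

The purchase adds only to Tomas's holdings (Aditi's stake shrinks), so Tomas is the only person who could newly come to control Ridgeback.
Tomas holds 51% of Thornfield, so Tomas controls Thornfield.
Tomas holds 54% of Palisade, so Tomas controls Palisade.
Tomas holds 90% of Stratus, so Tomas controls Stratus.
Neither Tomas nor any entity Tomas controls holds any voting interest in Ridgeback.
So before the transaction, Tomas does not control Ridgeback.
After the purchase, Tomas holds 79% of Ridgeback directly, and Aditi's stake falls to 15%.
Tomas holds 79% of Ridgeback, so Tomas controls Ridgeback.
Tomas did not control Ridgeback before and does after, so the clause is triggered.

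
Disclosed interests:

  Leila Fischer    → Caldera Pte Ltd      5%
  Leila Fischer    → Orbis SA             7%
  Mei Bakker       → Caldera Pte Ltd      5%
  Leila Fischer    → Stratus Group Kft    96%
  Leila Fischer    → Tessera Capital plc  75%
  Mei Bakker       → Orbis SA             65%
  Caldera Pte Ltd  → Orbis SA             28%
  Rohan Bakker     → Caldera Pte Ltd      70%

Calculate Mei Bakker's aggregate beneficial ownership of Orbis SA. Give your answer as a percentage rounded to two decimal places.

66.40%

Mei reaches Orbis along 2 paths.
Via Caldera: 5% × 28% = 1.4%.
Direct stake: 65% = 65%.
Total: 1.4% + 65% = 66.4%.
Rounded: 66.40%.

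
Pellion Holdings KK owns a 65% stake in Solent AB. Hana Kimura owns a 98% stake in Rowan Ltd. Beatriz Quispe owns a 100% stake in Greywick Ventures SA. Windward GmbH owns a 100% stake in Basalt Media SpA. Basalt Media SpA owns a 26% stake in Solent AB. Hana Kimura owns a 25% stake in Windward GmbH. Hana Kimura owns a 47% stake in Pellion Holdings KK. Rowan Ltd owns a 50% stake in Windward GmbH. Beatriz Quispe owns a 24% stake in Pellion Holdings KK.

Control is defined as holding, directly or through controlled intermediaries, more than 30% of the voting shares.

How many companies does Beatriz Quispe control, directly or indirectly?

1

Beatriz holds 100% of Greywick, so Beatriz controls Greywick.
No other company's threshold is met.
Beatriz controls 1 company.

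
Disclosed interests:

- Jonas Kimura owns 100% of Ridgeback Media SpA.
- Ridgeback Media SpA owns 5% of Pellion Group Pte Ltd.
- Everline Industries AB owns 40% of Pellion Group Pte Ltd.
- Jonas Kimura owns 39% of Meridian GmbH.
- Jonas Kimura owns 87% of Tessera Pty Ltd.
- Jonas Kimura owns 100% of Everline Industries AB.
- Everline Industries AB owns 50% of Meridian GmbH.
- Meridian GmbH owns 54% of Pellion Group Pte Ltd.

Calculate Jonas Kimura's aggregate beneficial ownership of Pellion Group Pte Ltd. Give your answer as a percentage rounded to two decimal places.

93.06%

Jonas reaches Pellion along 4 paths.
Via Everline: 100% × 40% = 40%.
Via Meridian: 39% × 54% = 21.06%.
Via Everline → Meridian: 100% × 50% × 54% = 27%.
Via Ridgeback: 100% × 5% = 5%.
Total: 40% + 21.06% + 27% + 5% = 93.06%.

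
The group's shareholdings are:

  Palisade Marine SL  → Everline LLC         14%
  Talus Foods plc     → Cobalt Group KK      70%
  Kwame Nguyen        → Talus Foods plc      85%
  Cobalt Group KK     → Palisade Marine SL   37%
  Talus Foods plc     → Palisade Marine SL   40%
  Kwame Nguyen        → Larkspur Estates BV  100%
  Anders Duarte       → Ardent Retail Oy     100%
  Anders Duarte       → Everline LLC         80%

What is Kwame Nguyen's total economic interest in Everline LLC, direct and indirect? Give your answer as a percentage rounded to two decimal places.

7.84%

Kwame reaches Everline along 2 paths.
Via Talus → Cobalt → Palisade: 85% × 70% × 37% × 14% = 3.0821%.
Via Talus → Palisade: 85% × 40% × 14% = 4.76%.
Total: 3.0821% + 4.76% = 7.8421%.
Rounded: 7.84%.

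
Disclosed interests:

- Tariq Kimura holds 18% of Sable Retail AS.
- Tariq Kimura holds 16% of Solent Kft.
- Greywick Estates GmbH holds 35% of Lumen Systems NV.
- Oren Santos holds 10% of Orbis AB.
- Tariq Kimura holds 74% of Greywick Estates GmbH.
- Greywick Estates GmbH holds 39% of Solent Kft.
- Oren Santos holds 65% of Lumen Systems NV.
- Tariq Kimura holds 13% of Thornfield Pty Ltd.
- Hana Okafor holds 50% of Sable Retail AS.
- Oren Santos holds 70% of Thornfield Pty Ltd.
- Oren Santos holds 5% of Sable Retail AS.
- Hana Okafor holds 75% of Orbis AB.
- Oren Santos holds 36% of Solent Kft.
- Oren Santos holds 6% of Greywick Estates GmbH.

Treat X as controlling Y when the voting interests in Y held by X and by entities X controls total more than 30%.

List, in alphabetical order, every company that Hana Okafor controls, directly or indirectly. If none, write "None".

Hana holds 75% of Orbis, so Hana controls Orbis.
Hana holds 50% of Sable, so Hana controls Sable.
No other company's threshold is met.

Orbis AB, Sable Retail AS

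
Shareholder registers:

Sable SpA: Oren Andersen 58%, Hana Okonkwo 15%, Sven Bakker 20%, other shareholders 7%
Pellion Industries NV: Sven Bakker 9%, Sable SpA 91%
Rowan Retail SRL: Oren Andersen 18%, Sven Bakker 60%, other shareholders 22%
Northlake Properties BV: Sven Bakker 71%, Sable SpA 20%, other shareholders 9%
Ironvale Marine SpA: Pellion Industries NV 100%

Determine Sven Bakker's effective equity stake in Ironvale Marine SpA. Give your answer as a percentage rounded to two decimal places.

Sven reaches Ironvale along 2 paths.
Via Pellion: 9% × 100% = 9%.
Via Sable → Pellion: 20% × 91% × 100% = 18.2%.
Total: 9% + 18.2% = 27.2%.
Rounded: 27.20%.

27.20%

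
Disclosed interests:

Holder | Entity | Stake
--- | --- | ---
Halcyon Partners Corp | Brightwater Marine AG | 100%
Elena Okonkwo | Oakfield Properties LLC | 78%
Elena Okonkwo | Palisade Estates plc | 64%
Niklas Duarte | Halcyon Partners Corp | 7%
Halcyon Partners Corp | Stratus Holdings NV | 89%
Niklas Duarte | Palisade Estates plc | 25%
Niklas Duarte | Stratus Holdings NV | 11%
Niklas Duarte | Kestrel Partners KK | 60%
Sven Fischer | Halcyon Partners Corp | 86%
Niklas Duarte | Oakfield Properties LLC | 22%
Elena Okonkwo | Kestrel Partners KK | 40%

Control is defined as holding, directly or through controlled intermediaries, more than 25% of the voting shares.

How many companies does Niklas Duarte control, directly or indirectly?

Niklas holds 60% of Kestrel, so Niklas controls Kestrel.
No other company's threshold is met.
Niklas controls 1 company.

1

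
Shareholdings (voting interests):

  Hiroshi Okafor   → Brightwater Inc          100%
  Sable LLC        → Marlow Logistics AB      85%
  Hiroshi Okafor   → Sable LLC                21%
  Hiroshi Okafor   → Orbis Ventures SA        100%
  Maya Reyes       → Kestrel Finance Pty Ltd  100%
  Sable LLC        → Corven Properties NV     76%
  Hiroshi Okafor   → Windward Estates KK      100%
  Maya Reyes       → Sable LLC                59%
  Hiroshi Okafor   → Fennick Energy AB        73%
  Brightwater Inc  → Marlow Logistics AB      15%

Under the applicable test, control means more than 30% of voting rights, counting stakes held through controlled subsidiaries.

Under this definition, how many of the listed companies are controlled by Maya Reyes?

4

Maya holds 59% of Sable, so Maya controls Sable.
Maya holds 100% of Kestrel, so Maya controls Kestrel.
Sable holds 76% of Corven, so Maya controls Corven.
Sable holds 85% of Marlow, so Maya controls Marlow.
No other company's threshold is met.
Maya controls 4 companies.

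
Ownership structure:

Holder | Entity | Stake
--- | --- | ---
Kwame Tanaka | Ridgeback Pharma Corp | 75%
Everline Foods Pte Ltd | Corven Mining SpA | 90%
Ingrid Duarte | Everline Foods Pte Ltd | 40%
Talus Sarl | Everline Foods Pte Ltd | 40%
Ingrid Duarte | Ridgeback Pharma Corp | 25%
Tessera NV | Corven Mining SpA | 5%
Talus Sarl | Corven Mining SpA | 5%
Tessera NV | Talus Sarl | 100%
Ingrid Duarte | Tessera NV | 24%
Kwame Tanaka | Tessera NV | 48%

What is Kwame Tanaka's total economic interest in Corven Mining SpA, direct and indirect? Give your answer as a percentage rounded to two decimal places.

22.08%

Kwame reaches Corven along 3 paths.
Via Tessera: 48% × 5% = 2.4%.
Via Tessera → Talus: 48% × 100% × 5% = 2.4%.
Via Tessera → Talus → Everline: 48% × 100% × 40% × 90% = 17.28%.
Total: 2.4% + 2.4% + 17.28% = 22.08%.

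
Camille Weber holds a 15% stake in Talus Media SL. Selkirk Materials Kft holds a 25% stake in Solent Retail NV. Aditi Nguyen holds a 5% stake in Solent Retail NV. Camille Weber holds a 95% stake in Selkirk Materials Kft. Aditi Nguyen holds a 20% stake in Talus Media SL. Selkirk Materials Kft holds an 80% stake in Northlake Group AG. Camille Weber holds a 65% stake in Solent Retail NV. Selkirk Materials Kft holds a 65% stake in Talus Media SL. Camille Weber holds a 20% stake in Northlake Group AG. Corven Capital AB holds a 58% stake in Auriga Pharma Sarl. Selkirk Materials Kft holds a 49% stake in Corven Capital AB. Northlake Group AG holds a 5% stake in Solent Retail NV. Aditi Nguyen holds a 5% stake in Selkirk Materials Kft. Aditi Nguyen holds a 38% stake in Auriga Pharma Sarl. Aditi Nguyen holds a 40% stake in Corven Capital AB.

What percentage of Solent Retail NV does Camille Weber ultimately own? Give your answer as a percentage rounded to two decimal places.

93.55%

Camille reaches Solent along 4 paths.
Direct stake: 65% = 65%.
Via Selkirk: 95% × 25% = 23.75%.
Via Northlake: 20% × 5% = 1%.
Via Selkirk → Northlake: 95% × 80% × 5% = 3.8%.
Total: 65% + 23.75% + 1% + 3.8% = 93.55%.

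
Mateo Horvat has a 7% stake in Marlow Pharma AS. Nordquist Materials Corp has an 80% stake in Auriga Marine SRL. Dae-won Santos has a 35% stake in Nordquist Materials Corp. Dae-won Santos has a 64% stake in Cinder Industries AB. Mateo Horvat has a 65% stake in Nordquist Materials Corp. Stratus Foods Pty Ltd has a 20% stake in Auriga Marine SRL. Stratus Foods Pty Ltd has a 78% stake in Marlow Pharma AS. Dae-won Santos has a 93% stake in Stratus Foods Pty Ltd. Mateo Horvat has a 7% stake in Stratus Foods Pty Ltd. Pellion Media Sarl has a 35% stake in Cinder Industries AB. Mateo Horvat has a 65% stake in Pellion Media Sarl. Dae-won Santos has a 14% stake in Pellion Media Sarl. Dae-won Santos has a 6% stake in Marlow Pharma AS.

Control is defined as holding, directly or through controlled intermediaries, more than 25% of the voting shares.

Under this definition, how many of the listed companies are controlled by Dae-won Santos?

Dae-won holds 35% of Nordquist, so Dae-won controls Nordquist.
Dae-won holds 93% of Stratus, so Dae-won controls Stratus.
Dae-won and Stratus together hold 6% + 78% = 84% of Marlow, so Dae-won controls Marlow.
Nordquist and Stratus together hold 80% + 20% = 100% of Auriga, so Dae-won controls Auriga.
Dae-won holds 64% of Cinder, so Dae-won controls Cinder.
No other company's threshold is met.
Dae-won controls 5 companies.

5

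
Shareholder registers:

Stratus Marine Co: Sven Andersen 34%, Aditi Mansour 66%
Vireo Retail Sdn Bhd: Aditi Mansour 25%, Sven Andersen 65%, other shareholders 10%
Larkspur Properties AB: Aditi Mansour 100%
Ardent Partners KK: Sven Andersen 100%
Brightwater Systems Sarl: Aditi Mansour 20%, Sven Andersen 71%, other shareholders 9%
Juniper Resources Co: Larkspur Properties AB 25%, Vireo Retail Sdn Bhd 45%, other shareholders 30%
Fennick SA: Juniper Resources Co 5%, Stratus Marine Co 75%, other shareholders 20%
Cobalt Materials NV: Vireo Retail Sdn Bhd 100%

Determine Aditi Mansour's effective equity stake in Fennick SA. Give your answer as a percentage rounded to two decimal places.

Aditi reaches Fennick along 3 paths.
Via Larkspur → Juniper: 100% × 25% × 5% = 1.25%.
Via Vireo → Juniper: 25% × 45% × 5% = 0.5625%.
Via Stratus: 66% × 75% = 49.5%.
Total: 1.25% + 0.5625% + 49.5% = 51.3125%.
Rounded: 51.31%.

51.31%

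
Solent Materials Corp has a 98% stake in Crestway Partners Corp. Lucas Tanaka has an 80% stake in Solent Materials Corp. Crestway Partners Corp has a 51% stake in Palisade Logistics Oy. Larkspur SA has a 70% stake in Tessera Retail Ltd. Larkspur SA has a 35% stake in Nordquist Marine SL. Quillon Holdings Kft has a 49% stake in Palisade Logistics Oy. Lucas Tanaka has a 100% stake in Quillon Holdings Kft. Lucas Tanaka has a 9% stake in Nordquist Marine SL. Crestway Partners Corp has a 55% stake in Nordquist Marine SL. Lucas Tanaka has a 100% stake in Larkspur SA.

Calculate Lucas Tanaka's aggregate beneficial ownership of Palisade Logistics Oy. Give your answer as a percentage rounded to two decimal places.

Lucas reaches Palisade along 2 paths.
Via Quillon: 100% × 49% = 49%.
Via Solent → Crestway: 80% × 98% × 51% = 39.984%.
Total: 49% + 39.984% = 88.984%.
Rounded: 88.98%.

88.98%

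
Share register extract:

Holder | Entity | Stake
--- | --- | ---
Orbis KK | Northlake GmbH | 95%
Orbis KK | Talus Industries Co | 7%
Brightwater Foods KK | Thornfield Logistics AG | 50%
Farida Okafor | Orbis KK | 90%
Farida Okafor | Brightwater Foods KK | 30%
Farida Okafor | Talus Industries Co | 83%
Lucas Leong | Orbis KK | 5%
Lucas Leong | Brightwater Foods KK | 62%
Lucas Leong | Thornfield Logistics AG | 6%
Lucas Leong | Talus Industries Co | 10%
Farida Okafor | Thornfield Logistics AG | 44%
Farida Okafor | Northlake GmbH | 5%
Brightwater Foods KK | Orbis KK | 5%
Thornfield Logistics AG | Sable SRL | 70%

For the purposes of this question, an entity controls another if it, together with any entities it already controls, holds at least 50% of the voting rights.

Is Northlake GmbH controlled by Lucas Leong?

No

Lucas holds 62% of Brightwater, so Lucas controls Brightwater.
Brightwater and Lucas together hold 50% + 6% = 56% of Thornfield, so Lucas controls Thornfield.
Thornfield holds 70% of Sable, so Lucas controls Sable.
Neither Lucas nor any entity Lucas controls holds any voting interest in Northlake.
So Lucas does not control Northlake.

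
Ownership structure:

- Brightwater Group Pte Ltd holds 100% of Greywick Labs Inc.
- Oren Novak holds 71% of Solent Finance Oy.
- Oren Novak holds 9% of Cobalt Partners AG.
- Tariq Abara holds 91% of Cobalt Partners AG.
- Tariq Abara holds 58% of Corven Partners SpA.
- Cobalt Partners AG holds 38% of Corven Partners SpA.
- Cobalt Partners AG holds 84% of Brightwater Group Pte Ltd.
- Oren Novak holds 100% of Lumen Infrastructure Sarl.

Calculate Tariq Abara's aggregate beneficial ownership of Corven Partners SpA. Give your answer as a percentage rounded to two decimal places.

Tariq reaches Corven along 2 paths.
Direct stake: 58% = 58%.
Via Cobalt: 91% × 38% = 34.58%.
Total: 58% + 34.58% = 92.58%.

92.58%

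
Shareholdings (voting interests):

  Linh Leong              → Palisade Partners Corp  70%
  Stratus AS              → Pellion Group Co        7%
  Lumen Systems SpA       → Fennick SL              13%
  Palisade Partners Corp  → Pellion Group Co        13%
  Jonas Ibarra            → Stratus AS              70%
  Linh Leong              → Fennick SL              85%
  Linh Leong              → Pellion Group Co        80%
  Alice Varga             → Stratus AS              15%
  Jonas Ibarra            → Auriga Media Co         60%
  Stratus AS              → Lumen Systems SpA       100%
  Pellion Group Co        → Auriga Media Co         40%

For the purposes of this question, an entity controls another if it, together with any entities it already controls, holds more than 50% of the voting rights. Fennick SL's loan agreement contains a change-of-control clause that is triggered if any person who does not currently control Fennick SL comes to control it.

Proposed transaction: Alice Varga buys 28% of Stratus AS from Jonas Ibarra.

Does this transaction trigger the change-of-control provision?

The purchase adds only to Alice's holdings (Jonas's stake shrinks), so Alice is the only person who could newly come to control Fennick.
Alice's largest direct stake is 15% in Stratus, which does not meet the threshold, so Alice controls no company.
Neither Alice nor any entity Alice controls holds any voting interest in Fennick.
So before the transaction, Alice does not control Fennick.
After the purchase, Alice's direct stake in Stratus rises to 15% + 28% = 43%, and Jonas's stake falls to 42%.
Alice's side now holds 43% of Stratus, not > 50%, so Alice still does not control Stratus.
After the transaction, neither Alice nor any entity Alice controls holds a voting interest in Fennick, so Alice still does not control it.
No new person acquires control, so the clause is not triggered.

No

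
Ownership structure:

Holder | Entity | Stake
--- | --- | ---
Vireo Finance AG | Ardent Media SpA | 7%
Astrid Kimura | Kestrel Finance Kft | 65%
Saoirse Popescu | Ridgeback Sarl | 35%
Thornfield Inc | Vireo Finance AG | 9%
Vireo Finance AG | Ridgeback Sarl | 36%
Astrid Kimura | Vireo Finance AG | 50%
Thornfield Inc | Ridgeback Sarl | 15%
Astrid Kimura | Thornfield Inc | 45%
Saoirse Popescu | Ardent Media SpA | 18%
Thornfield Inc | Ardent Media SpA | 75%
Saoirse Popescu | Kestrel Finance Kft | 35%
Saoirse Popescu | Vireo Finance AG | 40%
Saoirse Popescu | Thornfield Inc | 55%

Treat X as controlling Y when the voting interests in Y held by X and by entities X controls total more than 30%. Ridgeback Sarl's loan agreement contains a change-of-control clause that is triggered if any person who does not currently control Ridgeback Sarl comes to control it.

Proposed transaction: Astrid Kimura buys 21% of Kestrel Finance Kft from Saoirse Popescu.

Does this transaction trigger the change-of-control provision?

No

The purchase adds only to Astrid's holdings (Saoirse's stake shrinks), so Astrid is the only person who could newly come to control Ridgeback.
Astrid holds 45% of Thornfield, so Astrid controls Thornfield.
Thornfield and Astrid together hold 9% + 50% = 59% of Vireo, so Astrid controls Vireo.
Thornfield and Vireo together hold 15% + 36% = 51% of Ridgeback, so Astrid controls Ridgeback.
So Astrid already controls Ridgeback before the transaction.
After the purchase, Astrid's direct stake in Kestrel rises to 65% + 21% = 86%, and Saoirse's stake falls to 14%.
Astrid controlled Ridgeback already, so this is not a new person acquiring control; every other person's position is unchanged or reduced.
No new person acquires control, so the clause is not triggered.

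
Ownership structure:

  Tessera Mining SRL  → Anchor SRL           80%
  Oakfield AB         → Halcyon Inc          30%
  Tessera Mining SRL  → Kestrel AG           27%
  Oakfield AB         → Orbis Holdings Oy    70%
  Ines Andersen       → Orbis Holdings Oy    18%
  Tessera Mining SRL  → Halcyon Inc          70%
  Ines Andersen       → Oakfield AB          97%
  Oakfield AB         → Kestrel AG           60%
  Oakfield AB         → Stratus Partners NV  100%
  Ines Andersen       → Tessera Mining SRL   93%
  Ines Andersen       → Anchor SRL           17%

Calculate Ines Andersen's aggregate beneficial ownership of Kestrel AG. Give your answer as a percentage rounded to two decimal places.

83.31%

Ines reaches Kestrel along 2 paths.
Via Oakfield: 97% × 60% = 58.2%.
Via Tessera: 93% × 27% = 25.11%.
Total: 58.2% + 25.11% = 83.31%.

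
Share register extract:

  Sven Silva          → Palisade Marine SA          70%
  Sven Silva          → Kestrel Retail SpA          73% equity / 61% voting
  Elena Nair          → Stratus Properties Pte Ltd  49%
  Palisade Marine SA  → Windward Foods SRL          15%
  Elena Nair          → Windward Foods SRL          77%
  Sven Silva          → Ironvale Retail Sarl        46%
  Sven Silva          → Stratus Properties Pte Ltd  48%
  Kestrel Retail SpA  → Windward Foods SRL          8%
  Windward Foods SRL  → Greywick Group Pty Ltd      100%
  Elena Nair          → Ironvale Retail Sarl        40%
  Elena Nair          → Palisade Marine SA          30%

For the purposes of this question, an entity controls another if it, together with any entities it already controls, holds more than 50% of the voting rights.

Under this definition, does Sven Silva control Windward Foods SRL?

Sven holds 61% of Kestrel, so Sven controls Kestrel.
Sven holds 70% of Palisade, so Sven controls Palisade.
In Windward, Sven's side holds only 15% + 8% = 23%, not > 50%.
So Sven does not control Windward.

No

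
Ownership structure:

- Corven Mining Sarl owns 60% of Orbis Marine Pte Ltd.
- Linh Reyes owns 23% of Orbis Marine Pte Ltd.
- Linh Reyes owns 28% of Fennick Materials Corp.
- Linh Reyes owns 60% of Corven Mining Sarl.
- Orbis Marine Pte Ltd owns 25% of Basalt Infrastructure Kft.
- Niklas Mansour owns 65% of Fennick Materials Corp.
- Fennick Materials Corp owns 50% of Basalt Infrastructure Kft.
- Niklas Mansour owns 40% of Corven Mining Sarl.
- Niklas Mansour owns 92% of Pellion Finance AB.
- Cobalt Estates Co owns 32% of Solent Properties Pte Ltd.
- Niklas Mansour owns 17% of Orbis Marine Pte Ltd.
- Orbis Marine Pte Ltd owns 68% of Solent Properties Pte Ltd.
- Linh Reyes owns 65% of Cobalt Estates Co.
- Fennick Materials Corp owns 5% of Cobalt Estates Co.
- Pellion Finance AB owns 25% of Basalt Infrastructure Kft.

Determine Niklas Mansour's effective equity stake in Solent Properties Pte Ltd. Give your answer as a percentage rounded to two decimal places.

Niklas reaches Solent along 3 paths.
Via Fennick → Cobalt: 65% × 5% × 32% = 1.04%.
Via Corven → Orbis: 40% × 60% × 68% = 16.32%.
Via Orbis: 17% × 68% = 11.56%.
Total: 1.04% + 16.32% + 11.56% = 28.92%.

28.92%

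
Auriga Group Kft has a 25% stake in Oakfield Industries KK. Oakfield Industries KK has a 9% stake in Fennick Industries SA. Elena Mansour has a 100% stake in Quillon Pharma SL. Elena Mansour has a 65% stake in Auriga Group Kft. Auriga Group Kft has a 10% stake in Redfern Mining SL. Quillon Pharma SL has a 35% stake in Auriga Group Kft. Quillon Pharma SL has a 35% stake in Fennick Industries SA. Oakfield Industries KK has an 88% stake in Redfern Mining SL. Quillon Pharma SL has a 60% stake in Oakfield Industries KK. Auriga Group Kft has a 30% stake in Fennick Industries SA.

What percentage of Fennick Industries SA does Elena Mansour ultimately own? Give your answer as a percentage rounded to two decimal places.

Elena reaches Fennick along 6 paths.
Via Quillon: 100% × 35% = 35%.
Via Auriga → Oakfield: 65% × 25% × 9% = 1.4625%.
Via Quillon → Auriga → Oakfield: 100% × 35% × 25% × 9% = 0.7875%.
Via Quillon → Oakfield: 100% × 60% × 9% = 5.4%.
Via Auriga: 65% × 30% = 19.5%.
Via Quillon → Auriga: 100% × 35% × 30% = 10.5%.
Total: 35% + 1.4625% + 0.7875% + 5.4% + 19.5% + 10.5% = 72.65%.

72.65%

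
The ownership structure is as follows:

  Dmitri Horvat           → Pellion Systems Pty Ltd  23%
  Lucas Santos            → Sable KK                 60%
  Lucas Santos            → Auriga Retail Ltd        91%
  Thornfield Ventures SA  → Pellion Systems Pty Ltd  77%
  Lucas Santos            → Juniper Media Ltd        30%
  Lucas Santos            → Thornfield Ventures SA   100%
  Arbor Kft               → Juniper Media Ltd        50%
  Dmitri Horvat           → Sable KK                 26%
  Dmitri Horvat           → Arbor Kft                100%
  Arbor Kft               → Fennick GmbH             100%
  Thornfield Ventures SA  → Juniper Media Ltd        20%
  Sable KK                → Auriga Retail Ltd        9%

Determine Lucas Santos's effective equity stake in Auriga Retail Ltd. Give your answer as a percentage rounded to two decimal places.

96.40%

Lucas reaches Auriga along 2 paths.
Via Sable: 60% × 9% = 5.4%.
Direct stake: 91% = 91%.
Total: 5.4% + 91% = 96.4%.
Rounded: 96.40%.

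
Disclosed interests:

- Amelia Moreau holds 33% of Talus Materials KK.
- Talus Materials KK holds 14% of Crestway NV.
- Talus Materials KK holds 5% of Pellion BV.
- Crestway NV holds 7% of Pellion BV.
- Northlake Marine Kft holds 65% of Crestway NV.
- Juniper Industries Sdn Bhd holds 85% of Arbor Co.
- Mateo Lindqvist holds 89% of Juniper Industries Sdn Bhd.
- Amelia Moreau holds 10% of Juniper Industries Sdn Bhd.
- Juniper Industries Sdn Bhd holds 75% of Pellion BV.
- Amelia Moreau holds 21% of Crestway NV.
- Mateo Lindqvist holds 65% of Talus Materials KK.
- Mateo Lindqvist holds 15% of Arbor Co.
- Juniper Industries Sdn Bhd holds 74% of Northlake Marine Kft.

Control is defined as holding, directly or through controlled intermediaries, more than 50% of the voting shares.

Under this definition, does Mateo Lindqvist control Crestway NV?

Yes

Mateo holds 89% of Juniper, so Mateo controls Juniper.
Juniper holds 74% of Northlake, so Mateo controls Northlake.
Mateo holds 65% of Talus, so Mateo controls Talus.
Talus and Northlake together hold 14% + 65% = 79% of Crestway, so Mateo controls Crestway.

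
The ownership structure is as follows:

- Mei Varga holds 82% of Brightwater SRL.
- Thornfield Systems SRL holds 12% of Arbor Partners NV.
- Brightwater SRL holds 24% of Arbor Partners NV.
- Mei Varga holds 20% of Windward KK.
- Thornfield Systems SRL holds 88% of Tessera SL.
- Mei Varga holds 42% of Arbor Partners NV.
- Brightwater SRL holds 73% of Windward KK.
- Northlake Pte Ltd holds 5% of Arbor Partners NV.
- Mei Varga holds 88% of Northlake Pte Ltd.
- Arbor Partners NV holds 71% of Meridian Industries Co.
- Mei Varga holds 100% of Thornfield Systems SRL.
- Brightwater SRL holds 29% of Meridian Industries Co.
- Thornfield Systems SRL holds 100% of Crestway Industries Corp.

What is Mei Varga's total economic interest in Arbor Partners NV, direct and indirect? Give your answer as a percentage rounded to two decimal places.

Mei reaches Arbor along 4 paths.
Via Northlake: 88% × 5% = 4.4%.
Via Brightwater: 82% × 24% = 19.68%.
Direct stake: 42% = 42%.
Via Thornfield: 100% × 12% = 12%.
Total: 4.4% + 19.68% + 42% + 12% = 78.08%.

78.08%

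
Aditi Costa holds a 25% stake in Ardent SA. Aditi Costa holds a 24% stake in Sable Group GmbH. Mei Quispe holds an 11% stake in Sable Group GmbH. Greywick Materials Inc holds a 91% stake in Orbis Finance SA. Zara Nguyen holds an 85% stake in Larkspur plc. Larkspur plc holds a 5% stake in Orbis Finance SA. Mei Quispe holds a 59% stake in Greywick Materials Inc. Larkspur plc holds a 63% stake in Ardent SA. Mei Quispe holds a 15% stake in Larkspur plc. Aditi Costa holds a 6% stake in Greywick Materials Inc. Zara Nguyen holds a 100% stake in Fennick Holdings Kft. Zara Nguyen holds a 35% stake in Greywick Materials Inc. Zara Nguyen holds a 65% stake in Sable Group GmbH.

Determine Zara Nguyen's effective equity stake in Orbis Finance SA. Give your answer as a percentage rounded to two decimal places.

Zara reaches Orbis along 2 paths.
Via Greywick: 35% × 91% = 31.85%.
Via Larkspur: 85% × 5% = 4.25%.
Total: 31.85% + 4.25% = 36.1%.
Rounded: 36.10%.

36.10%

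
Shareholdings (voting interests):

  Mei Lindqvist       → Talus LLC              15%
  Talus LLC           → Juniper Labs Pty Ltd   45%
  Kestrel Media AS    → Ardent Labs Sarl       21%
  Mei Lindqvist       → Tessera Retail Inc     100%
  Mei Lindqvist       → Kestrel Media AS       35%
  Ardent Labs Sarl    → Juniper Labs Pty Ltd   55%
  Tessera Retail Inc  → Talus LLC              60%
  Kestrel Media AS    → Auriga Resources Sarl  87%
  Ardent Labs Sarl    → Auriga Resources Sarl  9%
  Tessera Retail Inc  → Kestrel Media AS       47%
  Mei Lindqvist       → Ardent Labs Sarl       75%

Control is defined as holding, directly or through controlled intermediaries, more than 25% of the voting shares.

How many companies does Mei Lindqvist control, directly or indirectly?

Mei holds 100% of Tessera, so Mei controls Tessera.
Mei and Tessera together hold 15% + 60% = 75% of Talus, so Mei controls Talus.
Tessera and Mei together hold 47% + 35% = 82% of Kestrel, so Mei controls Kestrel.
Kestrel and Mei together hold 21% + 75% = 96% of Ardent, so Mei controls Ardent.
Ardent and Kestrel together hold 9% + 87% = 96% of Auriga, so Mei controls Auriga.
Talus and Ardent together hold 45% + 55% = 100% of Juniper, so Mei controls Juniper.
Mei controls 6 companies.

6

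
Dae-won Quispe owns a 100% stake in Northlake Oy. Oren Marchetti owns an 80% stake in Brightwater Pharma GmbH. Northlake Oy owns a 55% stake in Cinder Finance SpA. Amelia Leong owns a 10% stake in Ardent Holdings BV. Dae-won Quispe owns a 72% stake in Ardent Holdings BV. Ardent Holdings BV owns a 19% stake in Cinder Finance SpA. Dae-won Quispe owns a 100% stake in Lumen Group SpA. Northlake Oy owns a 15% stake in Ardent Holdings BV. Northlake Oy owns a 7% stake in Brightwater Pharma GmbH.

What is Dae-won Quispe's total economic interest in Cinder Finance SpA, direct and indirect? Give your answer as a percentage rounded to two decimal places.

Dae-won reaches Cinder along 3 paths.
Via Northlake → Ardent: 100% × 15% × 19% = 2.85%.
Via Ardent: 72% × 19% = 13.68%.
Via Northlake: 100% × 55% = 55%.
Total: 2.85% + 13.68% + 55% = 71.53%.

71.53%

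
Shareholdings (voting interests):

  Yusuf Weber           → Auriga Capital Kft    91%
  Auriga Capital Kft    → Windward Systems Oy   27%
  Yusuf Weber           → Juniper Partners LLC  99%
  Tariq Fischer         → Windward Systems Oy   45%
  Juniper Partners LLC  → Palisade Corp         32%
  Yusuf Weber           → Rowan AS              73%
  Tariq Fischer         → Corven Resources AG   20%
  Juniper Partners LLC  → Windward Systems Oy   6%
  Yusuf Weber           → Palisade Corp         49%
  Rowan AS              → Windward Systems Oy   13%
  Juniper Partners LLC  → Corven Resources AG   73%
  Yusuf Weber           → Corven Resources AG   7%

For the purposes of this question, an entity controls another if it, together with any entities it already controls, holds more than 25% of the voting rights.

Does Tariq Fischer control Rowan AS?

No

Tariq holds 45% of Windward, so Tariq controls Windward.
Neither Tariq nor any entity Tariq controls holds any voting interest in Rowan.
So Tariq does not control Rowan.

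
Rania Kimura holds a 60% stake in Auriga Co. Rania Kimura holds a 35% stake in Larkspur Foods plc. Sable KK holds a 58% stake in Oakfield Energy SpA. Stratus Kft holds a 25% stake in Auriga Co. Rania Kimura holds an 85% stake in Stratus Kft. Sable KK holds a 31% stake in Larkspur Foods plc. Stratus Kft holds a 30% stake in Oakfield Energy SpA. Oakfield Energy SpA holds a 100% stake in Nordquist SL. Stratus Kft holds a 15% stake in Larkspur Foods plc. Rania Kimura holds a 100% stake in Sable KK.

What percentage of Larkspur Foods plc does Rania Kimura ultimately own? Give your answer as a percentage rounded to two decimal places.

Rania reaches Larkspur along 3 paths.
Via Stratus: 85% × 15% = 12.75%.
Direct stake: 35% = 35%.
Via Sable: 100% × 31% = 31%.
Total: 12.75% + 35% + 31% = 78.75%.

78.75%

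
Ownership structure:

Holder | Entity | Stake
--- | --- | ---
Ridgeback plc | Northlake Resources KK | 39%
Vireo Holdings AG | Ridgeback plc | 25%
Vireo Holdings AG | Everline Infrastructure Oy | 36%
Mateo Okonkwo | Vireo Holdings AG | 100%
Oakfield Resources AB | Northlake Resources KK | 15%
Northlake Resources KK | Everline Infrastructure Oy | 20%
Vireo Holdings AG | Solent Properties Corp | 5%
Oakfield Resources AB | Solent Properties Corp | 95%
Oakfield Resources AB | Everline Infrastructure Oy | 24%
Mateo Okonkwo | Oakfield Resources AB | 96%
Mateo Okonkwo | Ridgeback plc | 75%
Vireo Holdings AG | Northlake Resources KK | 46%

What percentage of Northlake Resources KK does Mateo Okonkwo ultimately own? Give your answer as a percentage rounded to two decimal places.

Mateo reaches Northlake along 4 paths.
Via Oakfield: 96% × 15% = 14.4%.
Via Vireo: 100% × 46% = 46%.
Via Ridgeback: 75% × 39% = 29.25%.
Via Vireo → Ridgeback: 100% × 25% × 39% = 9.75%.
Total: 14.4% + 46% + 29.25% + 9.75% = 99.4%.
Rounded: 99.40%.

99.40%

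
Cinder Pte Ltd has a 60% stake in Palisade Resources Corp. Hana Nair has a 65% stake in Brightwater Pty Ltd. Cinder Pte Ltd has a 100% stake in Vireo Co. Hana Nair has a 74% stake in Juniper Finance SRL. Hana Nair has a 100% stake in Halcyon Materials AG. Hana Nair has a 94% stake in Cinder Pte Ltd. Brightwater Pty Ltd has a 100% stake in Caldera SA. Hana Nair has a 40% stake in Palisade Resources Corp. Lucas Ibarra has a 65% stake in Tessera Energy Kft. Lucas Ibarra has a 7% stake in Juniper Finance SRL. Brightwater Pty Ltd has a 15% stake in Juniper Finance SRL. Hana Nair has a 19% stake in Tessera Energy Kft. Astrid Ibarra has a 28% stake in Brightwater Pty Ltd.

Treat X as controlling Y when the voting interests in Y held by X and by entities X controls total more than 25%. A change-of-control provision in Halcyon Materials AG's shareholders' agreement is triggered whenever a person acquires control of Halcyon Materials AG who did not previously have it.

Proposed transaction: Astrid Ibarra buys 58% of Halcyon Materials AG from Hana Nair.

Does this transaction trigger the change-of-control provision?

Yes

The purchase adds only to Astrid's holdings (Hana's stake shrinks), so Astrid is the only person who could newly come to control Halcyon.
Astrid holds 28% of Brightwater, so Astrid controls Brightwater.
Brightwater holds 100% of Caldera, so Astrid controls Caldera.
Neither Astrid nor any entity Astrid controls holds any voting interest in Halcyon.
So before the transaction, Astrid does not control Halcyon.
After the purchase, Astrid holds 58% of Halcyon directly, and Hana's stake falls to 42%.
Astrid holds 58% of Halcyon, so Astrid controls Halcyon.
Astrid did not control Halcyon before and does after, so the clause is triggered.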